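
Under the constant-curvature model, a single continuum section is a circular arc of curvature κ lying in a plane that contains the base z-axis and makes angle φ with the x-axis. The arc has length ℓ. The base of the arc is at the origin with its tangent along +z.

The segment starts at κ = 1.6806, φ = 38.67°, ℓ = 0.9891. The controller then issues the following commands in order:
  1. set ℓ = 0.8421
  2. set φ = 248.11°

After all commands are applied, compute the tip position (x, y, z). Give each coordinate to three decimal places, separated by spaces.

-0.187 -0.467 0.588

initial: κ=1.6806, φ=38.67°, ℓ=0.9891
cmd 1: set ℓ=0.8421 → (κ,φ,ℓ)=(1.6806,38.67°,0.8421) → tip=(0.3926,0.3142,0.5878)
cmd 2: set φ=248.11° → (κ,φ,ℓ)=(1.6806,248.11°,0.8421) → tip=(-0.1875,-0.4666,0.5878)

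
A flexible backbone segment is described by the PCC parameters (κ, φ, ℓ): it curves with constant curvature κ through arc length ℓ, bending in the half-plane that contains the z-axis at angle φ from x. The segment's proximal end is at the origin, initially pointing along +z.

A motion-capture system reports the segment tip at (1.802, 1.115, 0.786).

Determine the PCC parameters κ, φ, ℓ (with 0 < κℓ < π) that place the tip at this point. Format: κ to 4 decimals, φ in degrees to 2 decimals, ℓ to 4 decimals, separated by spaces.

0.8297 31.75 2.9304

ρ = √(x²+y²) = √(1.802² + 1.115²) = 2.11906
φ = atan2(y, x) mod 360° = atan2(1.115, 1.802) = 31.7474°
|p|² = ρ² + z² = 2.11906² + 0.786² = 5.10823
κ = 2ρ / |p|² = 2×2.11906 / 5.10823 = 0.82967
θ = 2·atan2(ρ, z) = 2·atan2(2.11906, 0.786) = 2.43122 rad
ℓ = θ/κ = 2.43122/0.82967 = 2.93035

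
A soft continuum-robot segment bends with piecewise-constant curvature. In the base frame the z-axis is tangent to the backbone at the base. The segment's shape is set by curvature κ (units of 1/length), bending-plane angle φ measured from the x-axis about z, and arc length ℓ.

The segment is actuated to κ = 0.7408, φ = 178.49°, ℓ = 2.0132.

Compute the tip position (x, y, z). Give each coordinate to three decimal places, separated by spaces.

θ = κ·ℓ = 0.7408 × 2.0132 = 1.49138 rad
ρ = (1 − cos θ)/κ = (1 − 0.07933)/0.7408 = 1.24280
z = sin θ / κ = 0.99685/0.7408 = 1.34564
x = ρ cos φ = 1.24280 × cos(178.49°) = -1.24237
y = ρ sin φ = 1.24280 × sin(178.49°) = 0.03275

-1.242 0.033 1.346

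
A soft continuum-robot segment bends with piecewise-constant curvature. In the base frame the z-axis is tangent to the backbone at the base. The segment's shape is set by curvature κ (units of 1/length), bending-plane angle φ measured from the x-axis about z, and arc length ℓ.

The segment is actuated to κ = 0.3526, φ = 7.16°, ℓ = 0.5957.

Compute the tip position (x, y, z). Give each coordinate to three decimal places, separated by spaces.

0.062 0.008 0.591

θ = κ·ℓ = 0.3526 × 0.5957 = 0.21004 rad
ρ = (1 − cos θ)/κ = (1 − 0.97802)/0.3526 = 0.06233
z = sin θ / κ = 0.20850/0.3526 = 0.59133
x = ρ cos φ = 0.06233 × cos(7.16°) = 0.06185
y = ρ sin φ = 0.06233 × sin(7.16°) = 0.00777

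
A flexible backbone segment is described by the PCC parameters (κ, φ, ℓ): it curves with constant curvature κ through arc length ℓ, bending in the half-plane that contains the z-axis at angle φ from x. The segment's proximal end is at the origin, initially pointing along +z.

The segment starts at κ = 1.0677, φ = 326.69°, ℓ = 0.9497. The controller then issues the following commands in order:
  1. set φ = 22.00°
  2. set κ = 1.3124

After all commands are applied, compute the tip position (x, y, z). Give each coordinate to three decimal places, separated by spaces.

0.481 0.194 0.722

initial: κ=1.0677, φ=326.69°, ℓ=0.9497
cmd 1: set φ=22.00° → (κ,φ,ℓ)=(1.0677,22.00°,0.9497) → tip=(0.4095,0.1654,0.7951)
cmd 2: set κ=1.3124 → (κ,φ,ℓ)=(1.3124,22.00°,0.9497) → tip=(0.4813,0.1945,0.7222)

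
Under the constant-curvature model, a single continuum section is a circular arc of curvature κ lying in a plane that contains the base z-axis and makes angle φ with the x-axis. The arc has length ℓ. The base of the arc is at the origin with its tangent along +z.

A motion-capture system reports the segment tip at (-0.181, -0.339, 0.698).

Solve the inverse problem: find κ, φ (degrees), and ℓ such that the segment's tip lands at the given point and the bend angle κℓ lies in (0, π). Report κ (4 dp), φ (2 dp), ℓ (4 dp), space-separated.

ρ = √(x²+y²) = √(-0.181² + -0.339²) = 0.38429
φ = atan2(y, x) mod 360° = atan2(-0.339, -0.181) = 241.9012°
|p|² = ρ² + z² = 0.38429² + 0.698² = 0.63489
κ = 2ρ / |p|² = 2×0.38429 / 0.63489 = 1.21059
θ = 2·atan2(ρ, z) = 2·atan2(0.38429, 0.698) = 1.00655 rad
ℓ = θ/κ = 1.00655/1.21059 = 0.83146

1.2106 241.90 0.8315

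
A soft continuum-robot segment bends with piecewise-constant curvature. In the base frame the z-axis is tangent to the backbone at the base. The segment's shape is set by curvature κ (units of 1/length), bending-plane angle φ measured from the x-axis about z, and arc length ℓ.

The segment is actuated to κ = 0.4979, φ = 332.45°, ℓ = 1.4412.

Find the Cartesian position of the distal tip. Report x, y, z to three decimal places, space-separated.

0.439 -0.229 1.321

θ = κ·ℓ = 0.4979 × 1.4412 = 0.71757 rad
ρ = (1 − cos θ)/κ = (1 − 0.75340)/0.4979 = 0.49527
z = sin θ / κ = 0.65756/0.4979 = 1.32066
x = ρ cos φ = 0.49527 × cos(332.45°) = 0.43911
y = ρ sin φ = 0.49527 × sin(332.45°) = -0.22907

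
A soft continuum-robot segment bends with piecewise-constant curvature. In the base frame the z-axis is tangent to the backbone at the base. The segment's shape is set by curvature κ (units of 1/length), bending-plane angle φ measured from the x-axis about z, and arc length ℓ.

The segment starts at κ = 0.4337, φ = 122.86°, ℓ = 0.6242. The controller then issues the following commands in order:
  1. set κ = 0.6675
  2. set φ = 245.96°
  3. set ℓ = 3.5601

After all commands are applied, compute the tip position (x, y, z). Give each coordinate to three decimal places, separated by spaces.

initial: κ=0.4337, φ=122.86°, ℓ=0.6242
cmd 1: set κ=0.6675 → (κ,φ,ℓ)=(0.6675,122.86°,0.6242) → tip=(-0.0695,0.1077,0.6063)
cmd 2: set φ=245.96° → (κ,φ,ℓ)=(0.6675,245.96°,0.6242) → tip=(-0.0522,-0.1171,0.6063)
cmd 3: set ℓ=3.5601 → (κ,φ,ℓ)=(0.6675,245.96°,3.5601) → tip=(-1.0505,-2.3549,1.0378)

-1.050 -2.355 1.038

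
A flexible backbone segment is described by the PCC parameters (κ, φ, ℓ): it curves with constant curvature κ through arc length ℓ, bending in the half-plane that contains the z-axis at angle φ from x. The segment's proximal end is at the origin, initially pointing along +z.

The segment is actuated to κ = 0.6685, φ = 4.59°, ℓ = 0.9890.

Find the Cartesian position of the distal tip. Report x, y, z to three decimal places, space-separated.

θ = κ·ℓ = 0.6685 × 0.9890 = 0.66115 rad
ρ = (1 − cos θ)/κ = (1 − 0.78929)/0.6685 = 0.31520
z = sin θ / κ = 0.61402/0.6685 = 0.91851
x = ρ cos φ = 0.31520 × cos(4.59°) = 0.31419
y = ρ sin φ = 0.31520 × sin(4.59°) = 0.02522

0.314 0.025 0.919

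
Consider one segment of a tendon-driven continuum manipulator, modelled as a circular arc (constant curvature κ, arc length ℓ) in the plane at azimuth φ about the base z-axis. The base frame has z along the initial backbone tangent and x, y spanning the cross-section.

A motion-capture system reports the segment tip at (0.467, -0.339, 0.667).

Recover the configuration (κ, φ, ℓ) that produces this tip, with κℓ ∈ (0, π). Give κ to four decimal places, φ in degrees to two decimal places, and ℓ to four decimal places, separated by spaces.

1.4837 324.02 0.9615

ρ = √(x²+y²) = √(0.467² + -0.339²) = 0.57707
φ = atan2(y, x) mod 360° = atan2(-0.339, 0.467) = 324.0237°
|p|² = ρ² + z² = 0.57707² + 0.667² = 0.77790
κ = 2ρ / |p|² = 2×0.57707 / 0.77790 = 1.48366
θ = 2·atan2(ρ, z) = 2·atan2(0.57707, 0.667) = 1.42647 rad
ℓ = θ/κ = 1.42647/1.48366 = 0.96145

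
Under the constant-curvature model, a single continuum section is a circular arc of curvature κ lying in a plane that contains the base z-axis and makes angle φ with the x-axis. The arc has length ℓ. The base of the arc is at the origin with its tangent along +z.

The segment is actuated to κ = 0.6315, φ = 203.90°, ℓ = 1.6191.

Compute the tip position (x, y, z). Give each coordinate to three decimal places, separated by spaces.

θ = κ·ℓ = 0.6315 × 1.6191 = 1.02246 rad
ρ = (1 − cos θ)/κ = (1 − 0.52127)/0.6315 = 0.75809
z = sin θ / κ = 0.85339/0.6315 = 1.35138
x = ρ cos φ = 0.75809 × cos(203.90°) = -0.69309
y = ρ sin φ = 0.75809 × sin(203.90°) = -0.30713

-0.693 -0.307 1.351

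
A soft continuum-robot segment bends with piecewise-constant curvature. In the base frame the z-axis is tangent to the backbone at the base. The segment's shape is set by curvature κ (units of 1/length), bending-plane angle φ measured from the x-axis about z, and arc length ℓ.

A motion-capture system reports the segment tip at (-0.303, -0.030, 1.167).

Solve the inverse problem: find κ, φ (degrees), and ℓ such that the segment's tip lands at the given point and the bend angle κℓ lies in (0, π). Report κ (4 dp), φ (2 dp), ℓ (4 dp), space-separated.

ρ = √(x²+y²) = √(-0.303² + -0.030²) = 0.30448
φ = atan2(y, x) mod 360° = atan2(-0.030, -0.303) = 185.6544°
|p|² = ρ² + z² = 0.30448² + 1.167² = 1.45460
κ = 2ρ / |p|² = 2×0.30448 / 1.45460 = 0.41865
θ = 2·atan2(ρ, z) = 2·atan2(0.30448, 1.167) = 0.51044 rad
ℓ = θ/κ = 0.51044/0.41865 = 1.21926

0.4186 185.65 1.2193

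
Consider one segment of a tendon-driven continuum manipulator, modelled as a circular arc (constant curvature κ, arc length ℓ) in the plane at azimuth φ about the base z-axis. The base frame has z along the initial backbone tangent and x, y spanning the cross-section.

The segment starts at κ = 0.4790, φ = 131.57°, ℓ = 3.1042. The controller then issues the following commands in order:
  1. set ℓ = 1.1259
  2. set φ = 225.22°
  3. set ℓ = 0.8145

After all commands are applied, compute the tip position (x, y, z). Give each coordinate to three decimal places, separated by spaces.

-0.111 -0.111 0.794

initial: κ=0.4790, φ=131.57°, ℓ=3.1042
cmd 1: set ℓ=1.1259 → (κ,φ,ℓ)=(0.4790,131.57°,1.1259) → tip=(-0.1966,0.2217,1.0721)
cmd 2: set φ=225.22° → (κ,φ,ℓ)=(0.4790,225.22°,1.1259) → tip=(-0.2087,-0.2103,1.0721)
cmd 3: set ℓ=0.8145 → (κ,φ,ℓ)=(0.4790,225.22°,0.8145) → tip=(-0.1105,-0.1114,0.7940)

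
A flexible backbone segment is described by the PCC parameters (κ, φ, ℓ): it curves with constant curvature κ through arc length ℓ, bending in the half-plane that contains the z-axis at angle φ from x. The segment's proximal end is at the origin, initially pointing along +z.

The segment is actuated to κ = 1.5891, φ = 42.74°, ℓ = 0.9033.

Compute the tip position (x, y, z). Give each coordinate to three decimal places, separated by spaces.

0.400 0.369 0.624

θ = κ·ℓ = 1.5891 × 0.9033 = 1.43543 rad
ρ = (1 − cos θ)/κ = (1 − 0.13495)/1.5891 = 0.54437
z = sin θ / κ = 0.99085/1.5891 = 0.62353
x = ρ cos φ = 0.54437 × cos(42.74°) = 0.39980
y = ρ sin φ = 0.54437 × sin(42.74°) = 0.36945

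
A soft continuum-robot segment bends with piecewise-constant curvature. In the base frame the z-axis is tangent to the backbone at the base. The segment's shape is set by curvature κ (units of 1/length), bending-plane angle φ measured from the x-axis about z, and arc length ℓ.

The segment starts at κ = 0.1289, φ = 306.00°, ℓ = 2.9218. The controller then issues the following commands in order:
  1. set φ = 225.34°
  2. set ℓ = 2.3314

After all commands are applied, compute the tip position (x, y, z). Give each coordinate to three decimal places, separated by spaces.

initial: κ=0.1289, φ=306.00°, ℓ=2.9218
cmd 1: set φ=225.34° → (κ,φ,ℓ)=(0.1289,225.34°,2.9218) → tip=(-0.3822,-0.3868,2.8532)
cmd 2: set ℓ=2.3314 → (κ,φ,ℓ)=(0.1289,225.34°,2.3314) → tip=(-0.2444,-0.2473,2.2965)

-0.244 -0.247 2.296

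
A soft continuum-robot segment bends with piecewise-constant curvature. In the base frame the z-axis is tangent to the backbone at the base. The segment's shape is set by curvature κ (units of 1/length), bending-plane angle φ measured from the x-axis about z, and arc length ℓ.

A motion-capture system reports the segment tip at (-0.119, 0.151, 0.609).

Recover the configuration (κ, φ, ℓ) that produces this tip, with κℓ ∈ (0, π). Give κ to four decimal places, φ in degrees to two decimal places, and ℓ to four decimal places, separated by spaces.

0.9428 128.24 0.6487

ρ = √(x²+y²) = √(-0.119² + 0.151²) = 0.19226
φ = atan2(y, x) mod 360° = atan2(0.151, -0.119) = 128.2409°
|p|² = ρ² + z² = 0.19226² + 0.609² = 0.40784
κ = 2ρ / |p|² = 2×0.19226 / 0.40784 = 0.94279
θ = 2·atan2(ρ, z) = 2·atan2(0.19226, 0.609) = 0.61158 rad
ℓ = θ/κ = 0.61158/0.94279 = 0.64869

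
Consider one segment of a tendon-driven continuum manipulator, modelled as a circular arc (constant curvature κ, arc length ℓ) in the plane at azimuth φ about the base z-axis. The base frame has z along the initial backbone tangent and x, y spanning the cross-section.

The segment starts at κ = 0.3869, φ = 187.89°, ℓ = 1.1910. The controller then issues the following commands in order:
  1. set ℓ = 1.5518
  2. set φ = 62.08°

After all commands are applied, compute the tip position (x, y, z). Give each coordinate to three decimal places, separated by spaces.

initial: κ=0.3869, φ=187.89°, ℓ=1.1910
cmd 1: set ℓ=1.5518 → (κ,φ,ℓ)=(0.3869,187.89°,1.5518) → tip=(-0.4477,-0.0620,1.4602)
cmd 2: set φ=62.08° → (κ,φ,ℓ)=(0.3869,62.08°,1.5518) → tip=(0.2117,0.3994,1.4602)

0.212 0.399 1.460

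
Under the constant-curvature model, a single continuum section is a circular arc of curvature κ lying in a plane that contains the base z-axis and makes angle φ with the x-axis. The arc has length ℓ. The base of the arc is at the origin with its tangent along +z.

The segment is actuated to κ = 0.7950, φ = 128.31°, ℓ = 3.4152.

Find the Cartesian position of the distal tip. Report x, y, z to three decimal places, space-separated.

-1.490 1.886 0.520

θ = κ·ℓ = 0.7950 × 3.4152 = 2.71508 rad
ρ = (1 − cos θ)/κ = (1 − -0.91042)/0.7950 = 2.40304
z = sin θ / κ = 0.41369/0.7950 = 0.52037
x = ρ cos φ = 2.40304 × cos(128.31°) = -1.48968
y = ρ sin φ = 2.40304 × sin(128.31°) = 1.88559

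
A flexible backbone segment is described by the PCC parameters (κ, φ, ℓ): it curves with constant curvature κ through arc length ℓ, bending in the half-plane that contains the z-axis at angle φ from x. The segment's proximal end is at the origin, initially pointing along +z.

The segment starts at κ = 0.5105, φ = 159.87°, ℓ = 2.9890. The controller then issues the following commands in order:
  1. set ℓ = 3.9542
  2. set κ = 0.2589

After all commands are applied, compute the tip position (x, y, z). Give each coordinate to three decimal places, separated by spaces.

initial: κ=0.5105, φ=159.87°, ℓ=2.9890
cmd 1: set ℓ=3.9542 → (κ,φ,ℓ)=(0.5105,159.87°,3.9542) → tip=(-2.6356,0.9661,1.7657)
cmd 2: set κ=0.2589 → (κ,φ,ℓ)=(0.2589,159.87°,3.9542) → tip=(-1.7401,0.6378,3.2988)

-1.740 0.638 3.299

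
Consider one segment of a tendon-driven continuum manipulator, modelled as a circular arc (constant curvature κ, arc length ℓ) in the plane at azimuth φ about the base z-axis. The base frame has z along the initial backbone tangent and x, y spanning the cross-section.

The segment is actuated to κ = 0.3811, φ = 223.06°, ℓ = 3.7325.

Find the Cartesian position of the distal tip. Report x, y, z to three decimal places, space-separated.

θ = κ·ℓ = 0.3811 × 3.7325 = 1.42246 rad
ρ = (1 − cos θ)/κ = (1 − 0.14780)/0.3811 = 2.23617
z = sin θ / κ = 0.98902/0.3811 = 2.59517
x = ρ cos φ = 2.23617 × cos(223.06°) = -1.63383
y = ρ sin φ = 2.23617 × sin(223.06°) = -1.52677

-1.634 -1.527 2.595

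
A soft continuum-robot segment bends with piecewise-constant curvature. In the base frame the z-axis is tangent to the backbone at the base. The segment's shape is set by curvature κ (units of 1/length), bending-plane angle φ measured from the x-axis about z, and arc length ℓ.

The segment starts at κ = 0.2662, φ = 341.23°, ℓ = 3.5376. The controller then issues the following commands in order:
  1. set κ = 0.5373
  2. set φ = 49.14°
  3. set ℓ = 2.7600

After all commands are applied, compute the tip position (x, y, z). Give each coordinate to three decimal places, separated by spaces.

1.111 1.284 1.854

initial: κ=0.2662, φ=341.23°, ℓ=3.5376
cmd 1: set κ=0.5373 → (κ,φ,ℓ)=(0.5373,341.23°,3.5376) → tip=(2.3331,-0.7929,1.7608)
cmd 2: set φ=49.14° → (κ,φ,ℓ)=(0.5373,49.14°,3.5376) → tip=(1.6121,1.8637,1.7608)
cmd 3: set ℓ=2.7600 → (κ,φ,ℓ)=(0.5373,49.14°,2.7600) → tip=(1.1108,1.2841,1.8540)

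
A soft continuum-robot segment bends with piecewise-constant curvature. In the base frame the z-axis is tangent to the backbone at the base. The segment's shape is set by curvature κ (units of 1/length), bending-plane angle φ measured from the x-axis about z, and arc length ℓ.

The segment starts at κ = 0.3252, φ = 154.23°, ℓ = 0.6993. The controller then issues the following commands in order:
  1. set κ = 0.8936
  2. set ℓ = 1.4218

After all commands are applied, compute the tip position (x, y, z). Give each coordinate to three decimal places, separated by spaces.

initial: κ=0.3252, φ=154.23°, ℓ=0.6993
cmd 1: set κ=0.8936 → (κ,φ,ℓ)=(0.8936,154.23°,0.6993) → tip=(-0.1904,0.0919,0.6547)
cmd 2: set ℓ=1.4218 → (κ,φ,ℓ)=(0.8936,154.23°,1.4218) → tip=(-0.7097,0.3426,1.0690)

-0.710 0.343 1.069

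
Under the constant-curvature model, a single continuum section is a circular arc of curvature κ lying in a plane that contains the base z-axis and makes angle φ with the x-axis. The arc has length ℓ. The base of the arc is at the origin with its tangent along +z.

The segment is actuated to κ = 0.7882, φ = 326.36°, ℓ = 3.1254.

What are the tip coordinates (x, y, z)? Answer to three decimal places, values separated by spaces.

1.879 -1.250 0.796

θ = κ·ℓ = 0.7882 × 3.1254 = 2.46344 rad
ρ = (1 − cos θ)/κ = (1 − -0.77873)/0.7882 = 2.25670
z = sin θ / κ = 0.62736/0.7882 = 0.79593
x = ρ cos φ = 2.25670 × cos(326.36°) = 1.87878
y = ρ sin φ = 2.25670 × sin(326.36°) = -1.25015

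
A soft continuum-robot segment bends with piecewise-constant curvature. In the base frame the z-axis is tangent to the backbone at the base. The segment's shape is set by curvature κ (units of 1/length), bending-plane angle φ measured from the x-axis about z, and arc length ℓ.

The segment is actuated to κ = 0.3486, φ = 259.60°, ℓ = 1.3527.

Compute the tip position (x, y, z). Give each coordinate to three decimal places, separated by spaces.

-0.057 -0.308 1.303

θ = κ·ℓ = 0.3486 × 1.3527 = 0.47155 rad
ρ = (1 − cos θ)/κ = (1 − 0.89086)/0.3486 = 0.31307
z = sin θ / κ = 0.45427/0.3486 = 1.30312
x = ρ cos φ = 0.31307 × cos(259.60°) = -0.05651
y = ρ sin φ = 0.31307 × sin(259.60°) = -0.30792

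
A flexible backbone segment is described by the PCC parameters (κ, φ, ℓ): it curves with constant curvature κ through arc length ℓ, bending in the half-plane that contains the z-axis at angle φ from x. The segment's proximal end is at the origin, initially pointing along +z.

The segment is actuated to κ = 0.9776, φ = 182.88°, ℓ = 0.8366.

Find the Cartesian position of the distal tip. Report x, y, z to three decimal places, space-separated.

-0.323 -0.016 0.746

θ = κ·ℓ = 0.9776 × 0.8366 = 0.81786 rad
ρ = (1 − cos θ)/κ = (1 − 0.68378)/0.9776 = 0.32346
z = sin θ / κ = 0.72968/0.9776 = 0.74640
x = ρ cos φ = 0.32346 × cos(182.88°) = -0.32305
y = ρ sin φ = 0.32346 × sin(182.88°) = -0.01625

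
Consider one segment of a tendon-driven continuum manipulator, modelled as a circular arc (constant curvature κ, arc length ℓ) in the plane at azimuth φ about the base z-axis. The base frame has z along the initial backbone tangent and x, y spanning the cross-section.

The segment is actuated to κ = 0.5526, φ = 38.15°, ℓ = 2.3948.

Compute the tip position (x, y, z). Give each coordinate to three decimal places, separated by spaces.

θ = κ·ℓ = 0.5526 × 2.3948 = 1.32337 rad
ρ = (1 − cos θ)/κ = (1 − 0.24491)/0.5526 = 1.36643
z = sin θ / κ = 0.96955/0.5526 = 1.75452
x = ρ cos φ = 1.36643 × cos(38.15°) = 1.07455
y = ρ sin φ = 1.36643 × sin(38.15°) = 0.84407

1.075 0.844 1.755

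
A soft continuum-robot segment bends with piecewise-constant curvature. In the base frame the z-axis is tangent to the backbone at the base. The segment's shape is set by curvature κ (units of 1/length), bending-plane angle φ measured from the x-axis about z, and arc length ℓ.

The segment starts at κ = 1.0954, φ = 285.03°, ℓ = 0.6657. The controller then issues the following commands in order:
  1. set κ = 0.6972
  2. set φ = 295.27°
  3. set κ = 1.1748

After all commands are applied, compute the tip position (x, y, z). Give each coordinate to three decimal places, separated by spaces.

initial: κ=1.0954, φ=285.03°, ℓ=0.6657
cmd 1: set κ=0.6972 → (κ,φ,ℓ)=(0.6972,285.03°,0.6657) → tip=(0.0393,-0.1465,0.6421)
cmd 2: set φ=295.27° → (κ,φ,ℓ)=(0.6972,295.27°,0.6657) → tip=(0.0648,-0.1372,0.6421)
cmd 3: set κ=1.1748 → (κ,φ,ℓ)=(1.1748,295.27°,0.6657) → tip=(0.1056,-0.2236,0.5999)

0.106 -0.224 0.600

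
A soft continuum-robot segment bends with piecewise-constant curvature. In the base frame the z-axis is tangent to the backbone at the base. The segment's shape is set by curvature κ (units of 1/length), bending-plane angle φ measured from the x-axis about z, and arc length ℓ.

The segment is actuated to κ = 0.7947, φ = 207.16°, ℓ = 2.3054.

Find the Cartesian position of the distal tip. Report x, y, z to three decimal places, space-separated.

θ = κ·ℓ = 0.7947 × 2.3054 = 1.83210 rad
ρ = (1 − cos θ)/κ = (1 − -0.25834)/0.7947 = 1.58342
z = sin θ / κ = 0.96605/0.7947 = 1.21562
x = ρ cos φ = 1.58342 × cos(207.16°) = -1.40882
y = ρ sin φ = 1.58342 × sin(207.16°) = -0.72279

-1.409 -0.723 1.216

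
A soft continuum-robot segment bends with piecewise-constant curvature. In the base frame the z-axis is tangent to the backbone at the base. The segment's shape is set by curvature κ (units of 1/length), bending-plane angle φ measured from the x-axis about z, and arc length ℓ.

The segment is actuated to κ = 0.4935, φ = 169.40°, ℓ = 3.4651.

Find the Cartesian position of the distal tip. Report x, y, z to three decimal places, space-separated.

-2.268 0.424 2.007

θ = κ·ℓ = 0.4935 × 3.4651 = 1.71003 rad
ρ = (1 − cos θ)/κ = (1 − -0.13878)/0.4935 = 2.30756
z = sin θ / κ = 0.99032/0.4935 = 2.00673
x = ρ cos φ = 2.30756 × cos(169.40°) = -2.26818
y = ρ sin φ = 2.30756 × sin(169.40°) = 0.42448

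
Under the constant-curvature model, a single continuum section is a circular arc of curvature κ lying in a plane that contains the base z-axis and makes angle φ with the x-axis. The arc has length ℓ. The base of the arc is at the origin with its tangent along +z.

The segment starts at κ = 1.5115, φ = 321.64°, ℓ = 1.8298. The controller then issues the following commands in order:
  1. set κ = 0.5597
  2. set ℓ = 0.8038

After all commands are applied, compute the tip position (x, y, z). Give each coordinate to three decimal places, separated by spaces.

initial: κ=1.5115, φ=321.64°, ℓ=1.8298
cmd 1: set κ=0.5597 → (κ,φ,ℓ)=(0.5597,321.64°,1.8298) → tip=(0.6727,-0.5324,1.5263)
cmd 2: set ℓ=0.8038 → (κ,φ,ℓ)=(0.5597,321.64°,0.8038) → tip=(0.1394,-0.1103,0.7770)

0.139 -0.110 0.777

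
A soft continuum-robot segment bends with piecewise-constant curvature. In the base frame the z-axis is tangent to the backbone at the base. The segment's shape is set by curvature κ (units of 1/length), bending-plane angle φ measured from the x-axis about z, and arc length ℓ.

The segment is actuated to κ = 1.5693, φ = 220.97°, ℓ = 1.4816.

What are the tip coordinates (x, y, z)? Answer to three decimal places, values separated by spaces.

θ = κ·ℓ = 1.5693 × 1.4816 = 2.32507 rad
ρ = (1 − cos θ)/κ = (1 − -0.68476)/1.5693 = 1.07358
z = sin θ / κ = 0.72877/1.5693 = 0.46439
x = ρ cos φ = 1.07358 × cos(220.97°) = -0.81061
y = ρ sin φ = 1.07358 × sin(220.97°) = -0.70391

-0.811 -0.704 0.464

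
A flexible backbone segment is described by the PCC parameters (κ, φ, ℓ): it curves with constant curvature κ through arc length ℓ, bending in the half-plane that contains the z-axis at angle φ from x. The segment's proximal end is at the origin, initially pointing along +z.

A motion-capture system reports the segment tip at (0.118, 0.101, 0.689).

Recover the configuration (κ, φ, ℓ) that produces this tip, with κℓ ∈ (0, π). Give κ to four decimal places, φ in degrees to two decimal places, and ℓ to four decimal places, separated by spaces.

0.6227 40.56 0.7121

ρ = √(x²+y²) = √(0.118² + 0.101²) = 0.15532
φ = atan2(y, x) mod 360° = atan2(0.101, 0.118) = 40.5613°
|p|² = ρ² + z² = 0.15532² + 0.689² = 0.49885
κ = 2ρ / |p|² = 2×0.15532 / 0.49885 = 0.62273
θ = 2·atan2(ρ, z) = 2·atan2(0.15532, 0.689) = 0.44345 rad
ℓ = θ/κ = 0.44345/0.62273 = 0.71211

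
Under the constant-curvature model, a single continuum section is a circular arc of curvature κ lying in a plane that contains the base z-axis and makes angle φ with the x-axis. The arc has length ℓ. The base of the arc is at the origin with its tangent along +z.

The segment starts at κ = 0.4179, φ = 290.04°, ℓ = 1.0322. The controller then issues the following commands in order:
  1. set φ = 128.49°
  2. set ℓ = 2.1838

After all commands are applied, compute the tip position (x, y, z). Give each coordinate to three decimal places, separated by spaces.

initial: κ=0.4179, φ=290.04°, ℓ=1.0322
cmd 1: set φ=128.49° → (κ,φ,ℓ)=(0.4179,128.49°,1.0322) → tip=(-0.1364,0.1716,1.0005)
cmd 2: set ℓ=2.1838 → (κ,φ,ℓ)=(0.4179,128.49°,2.1838) → tip=(-0.5783,0.7273,1.8930)

-0.578 0.727 1.893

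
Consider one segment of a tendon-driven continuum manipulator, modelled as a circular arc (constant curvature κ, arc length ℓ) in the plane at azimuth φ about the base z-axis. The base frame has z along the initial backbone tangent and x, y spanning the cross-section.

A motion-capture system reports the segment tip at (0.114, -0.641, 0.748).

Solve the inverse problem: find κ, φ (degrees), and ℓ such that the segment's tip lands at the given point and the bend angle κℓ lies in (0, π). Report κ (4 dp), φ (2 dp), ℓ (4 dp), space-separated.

ρ = √(x²+y²) = √(0.114² + -0.641²) = 0.65106
φ = atan2(y, x) mod 360° = atan2(-0.641, 0.114) = 280.0844°
|p|² = ρ² + z² = 0.65106² + 0.748² = 0.98338
κ = 2ρ / |p|² = 2×0.65106 / 0.98338 = 1.32412
θ = 2·atan2(ρ, z) = 2·atan2(0.65106, 0.748) = 1.43244 rad
ℓ = θ/κ = 1.43244/1.32412 = 1.08180

1.3241 280.08 1.0818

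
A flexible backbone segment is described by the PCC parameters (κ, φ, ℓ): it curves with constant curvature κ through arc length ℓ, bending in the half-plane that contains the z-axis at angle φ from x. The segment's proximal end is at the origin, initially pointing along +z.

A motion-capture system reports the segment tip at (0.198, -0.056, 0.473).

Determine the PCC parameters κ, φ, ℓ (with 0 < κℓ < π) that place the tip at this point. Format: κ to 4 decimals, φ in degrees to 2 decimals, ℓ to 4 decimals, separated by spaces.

ρ = √(x²+y²) = √(0.198² + -0.056²) = 0.20577
φ = atan2(y, x) mod 360° = atan2(-0.056, 0.198) = 344.2076°
|p|² = ρ² + z² = 0.20577² + 0.473² = 0.26607
κ = 2ρ / |p|² = 2×0.20577 / 0.26607 = 1.54672
θ = 2·atan2(ρ, z) = 2·atan2(0.20577, 0.473) = 0.82066 rad
ℓ = θ/κ = 0.82066/1.54672 = 0.53058

1.5467 344.21 0.5306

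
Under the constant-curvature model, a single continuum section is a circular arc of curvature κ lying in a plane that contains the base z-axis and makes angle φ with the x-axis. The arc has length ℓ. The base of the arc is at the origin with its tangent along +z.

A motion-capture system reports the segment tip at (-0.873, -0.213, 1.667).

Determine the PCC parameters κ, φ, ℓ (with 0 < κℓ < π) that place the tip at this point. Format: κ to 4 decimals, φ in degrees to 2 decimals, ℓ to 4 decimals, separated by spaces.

0.5011 193.71 1.9732

ρ = √(x²+y²) = √(-0.873² + -0.213²) = 0.89861
φ = atan2(y, x) mod 360° = atan2(-0.213, -0.873) = 193.7115°
|p|² = ρ² + z² = 0.89861² + 1.667² = 3.58639
κ = 2ρ / |p|² = 2×0.89861 / 3.58639 = 0.50112
θ = 2·atan2(ρ, z) = 2·atan2(0.89861, 1.667) = 0.98881 rad
ℓ = θ/κ = 0.98881/0.50112 = 1.97318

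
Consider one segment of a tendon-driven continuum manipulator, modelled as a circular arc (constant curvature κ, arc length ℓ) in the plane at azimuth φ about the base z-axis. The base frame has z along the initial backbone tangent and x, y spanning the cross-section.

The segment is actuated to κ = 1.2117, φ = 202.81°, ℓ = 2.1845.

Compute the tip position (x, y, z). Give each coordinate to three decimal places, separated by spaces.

-1.430 -0.602 0.392

θ = κ·ℓ = 1.2117 × 2.1845 = 2.64696 rad
ρ = (1 − cos θ)/κ = (1 − -0.88014)/1.2117 = 1.55166
z = sin θ / κ = 0.47471/1.2117 = 0.39177
x = ρ cos φ = 1.55166 × cos(202.81°) = -1.43031
y = ρ sin φ = 1.55166 × sin(202.81°) = -0.60154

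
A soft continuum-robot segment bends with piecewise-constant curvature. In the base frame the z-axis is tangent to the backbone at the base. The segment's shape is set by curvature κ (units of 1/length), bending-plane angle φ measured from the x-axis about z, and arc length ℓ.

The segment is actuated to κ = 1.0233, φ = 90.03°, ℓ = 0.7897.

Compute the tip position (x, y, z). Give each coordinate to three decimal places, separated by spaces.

θ = κ·ℓ = 1.0233 × 0.7897 = 0.80810 rad
ρ = (1 − cos θ)/κ = (1 − 0.69087)/1.0233 = 0.30209
z = sin θ / κ = 0.72298/1.0233 = 0.70651
x = ρ cos φ = 0.30209 × cos(90.03°) = -0.00016
y = ρ sin φ = 0.30209 × sin(90.03°) = 0.30209

-0.000 0.302 0.707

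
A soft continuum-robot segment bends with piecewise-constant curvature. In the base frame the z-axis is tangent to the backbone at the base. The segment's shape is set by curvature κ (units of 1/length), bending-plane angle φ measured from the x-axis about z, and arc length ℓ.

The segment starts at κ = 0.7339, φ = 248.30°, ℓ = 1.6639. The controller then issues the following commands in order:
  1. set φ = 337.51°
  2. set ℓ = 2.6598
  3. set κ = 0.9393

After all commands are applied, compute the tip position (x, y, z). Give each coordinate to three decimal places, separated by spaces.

initial: κ=0.7339, φ=248.30°, ℓ=1.6639
cmd 1: set φ=337.51° → (κ,φ,ℓ)=(0.7339,337.51°,1.6639) → tip=(0.8277,-0.3427,1.2801)
cmd 2: set ℓ=2.6598 → (κ,φ,ℓ)=(0.7339,337.51°,2.6598) → tip=(1.7274,-0.7151,1.2648)
cmd 3: set κ=0.9393 → (κ,φ,ℓ)=(0.9393,337.51°,2.6598) → tip=(1.7707,-0.7331,0.6386)

1.771 -0.733 0.639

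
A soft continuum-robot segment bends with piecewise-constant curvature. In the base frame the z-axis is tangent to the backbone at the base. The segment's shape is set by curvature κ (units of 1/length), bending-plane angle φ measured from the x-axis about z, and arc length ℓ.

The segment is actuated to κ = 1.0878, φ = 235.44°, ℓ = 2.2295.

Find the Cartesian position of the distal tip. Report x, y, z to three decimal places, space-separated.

θ = κ·ℓ = 1.0878 × 2.2295 = 2.42525 rad
ρ = (1 − cos θ)/κ = (1 − -0.75421)/1.0878 = 1.61262
z = sin θ / κ = 0.65663/1.0878 = 0.60363
x = ρ cos φ = 1.61262 × cos(235.44°) = -0.91479
y = ρ sin φ = 1.61262 × sin(235.44°) = -1.32805

-0.915 -1.328 0.604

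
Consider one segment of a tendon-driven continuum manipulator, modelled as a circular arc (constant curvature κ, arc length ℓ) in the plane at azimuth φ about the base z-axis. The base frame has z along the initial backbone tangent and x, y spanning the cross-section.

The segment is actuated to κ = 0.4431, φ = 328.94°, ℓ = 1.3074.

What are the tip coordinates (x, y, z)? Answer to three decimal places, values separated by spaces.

θ = κ·ℓ = 0.4431 × 1.3074 = 0.57931 rad
ρ = (1 − cos θ)/κ = (1 − 0.83684)/0.4431 = 0.36822
z = sin θ / κ = 0.54745/0.4431 = 1.23549
x = ρ cos φ = 0.36822 × cos(328.94°) = 0.31543
y = ρ sin φ = 0.36822 × sin(328.94°) = -0.18998

0.315 -0.190 1.235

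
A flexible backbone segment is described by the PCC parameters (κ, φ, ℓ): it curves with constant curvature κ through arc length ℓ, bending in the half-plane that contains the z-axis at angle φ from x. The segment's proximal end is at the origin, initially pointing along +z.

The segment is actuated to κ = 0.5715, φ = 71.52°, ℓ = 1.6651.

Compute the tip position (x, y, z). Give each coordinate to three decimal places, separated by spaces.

θ = κ·ℓ = 0.5715 × 1.6651 = 0.95160 rad
ρ = (1 − cos θ)/κ = (1 − 0.58038)/0.5715 = 0.73425
z = sin θ / κ = 0.81435/0.5715 = 1.42493
x = ρ cos φ = 0.73425 × cos(71.52°) = 0.23274
y = ρ sin φ = 0.73425 × sin(71.52°) = 0.69639

0.233 0.696 1.425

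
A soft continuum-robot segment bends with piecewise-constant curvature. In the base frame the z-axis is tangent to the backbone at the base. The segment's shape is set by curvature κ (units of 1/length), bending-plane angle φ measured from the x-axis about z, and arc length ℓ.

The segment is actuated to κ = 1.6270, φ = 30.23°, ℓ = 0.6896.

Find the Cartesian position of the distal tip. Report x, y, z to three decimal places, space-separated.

0.301 0.175 0.554

θ = κ·ℓ = 1.6270 × 0.6896 = 1.12198 rad
ρ = (1 − cos θ)/κ = (1 − 0.43390)/1.6270 = 0.34794
z = sin θ / κ = 0.90096/1.6270 = 0.55376
x = ρ cos φ = 0.34794 × cos(30.23°) = 0.30062
y = ρ sin φ = 0.34794 × sin(30.23°) = 0.17518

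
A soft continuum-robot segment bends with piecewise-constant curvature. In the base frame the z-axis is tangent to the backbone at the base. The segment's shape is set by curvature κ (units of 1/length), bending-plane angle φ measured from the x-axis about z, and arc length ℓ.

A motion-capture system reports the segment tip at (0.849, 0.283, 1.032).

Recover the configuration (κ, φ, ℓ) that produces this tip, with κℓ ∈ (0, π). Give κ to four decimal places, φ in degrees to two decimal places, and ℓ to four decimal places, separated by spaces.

0.9592 18.43 1.4895

ρ = √(x²+y²) = √(0.849² + 0.283²) = 0.89492
φ = atan2(y, x) mod 360° = atan2(0.283, 0.849) = 18.4349°
|p|² = ρ² + z² = 0.89492² + 1.032² = 1.86591
κ = 2ρ / |p|² = 2×0.89492 / 1.86591 = 0.95923
θ = 2·atan2(ρ, z) = 2·atan2(0.89492, 1.032) = 1.42876 rad
ℓ = θ/κ = 1.42876/0.95923 = 1.48948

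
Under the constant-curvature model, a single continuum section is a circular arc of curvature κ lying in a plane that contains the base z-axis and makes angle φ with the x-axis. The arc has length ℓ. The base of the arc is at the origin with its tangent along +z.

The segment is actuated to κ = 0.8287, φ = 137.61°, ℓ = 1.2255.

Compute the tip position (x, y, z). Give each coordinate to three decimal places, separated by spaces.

θ = κ·ℓ = 0.8287 × 1.2255 = 1.01557 rad
ρ = (1 − cos θ)/κ = (1 − 0.52713)/0.8287 = 0.57061
z = sin θ / κ = 0.84978/0.8287 = 1.02544
x = ρ cos φ = 0.57061 × cos(137.61°) = -0.42144
y = ρ sin φ = 0.57061 × sin(137.61°) = 0.38469

-0.421 0.385 1.025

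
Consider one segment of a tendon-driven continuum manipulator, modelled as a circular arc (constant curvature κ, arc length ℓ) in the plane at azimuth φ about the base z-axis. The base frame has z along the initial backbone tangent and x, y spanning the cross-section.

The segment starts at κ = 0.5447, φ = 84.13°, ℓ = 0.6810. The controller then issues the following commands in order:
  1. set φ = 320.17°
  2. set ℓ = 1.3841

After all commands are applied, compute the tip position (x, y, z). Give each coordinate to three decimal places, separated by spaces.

initial: κ=0.5447, φ=84.13°, ℓ=0.6810
cmd 1: set φ=320.17° → (κ,φ,ℓ)=(0.5447,320.17°,0.6810) → tip=(0.0959,-0.0800,0.6655)
cmd 2: set ℓ=1.3841 → (κ,φ,ℓ)=(0.5447,320.17°,1.3841) → tip=(0.3821,-0.3187,1.2567)

0.382 -0.319 1.257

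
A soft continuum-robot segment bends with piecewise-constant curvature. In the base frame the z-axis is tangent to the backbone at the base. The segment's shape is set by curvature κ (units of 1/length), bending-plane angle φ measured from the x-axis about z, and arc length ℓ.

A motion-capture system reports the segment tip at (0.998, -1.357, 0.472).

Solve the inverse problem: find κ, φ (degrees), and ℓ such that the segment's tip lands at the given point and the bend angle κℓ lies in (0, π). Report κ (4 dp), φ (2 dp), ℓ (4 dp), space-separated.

ρ = √(x²+y²) = √(0.998² + -1.357²) = 1.68447
φ = atan2(y, x) mod 360° = atan2(-1.357, 0.998) = 306.3325°
|p|² = ρ² + z² = 1.68447² + 0.472² = 3.06024
κ = 2ρ / |p|² = 2×1.68447 / 3.06024 = 1.10088
θ = 2·atan2(ρ, z) = 2·atan2(1.68447, 0.472) = 2.59519 rad
ℓ = θ/κ = 2.59519/1.10088 = 2.35738

1.1009 306.33 2.3574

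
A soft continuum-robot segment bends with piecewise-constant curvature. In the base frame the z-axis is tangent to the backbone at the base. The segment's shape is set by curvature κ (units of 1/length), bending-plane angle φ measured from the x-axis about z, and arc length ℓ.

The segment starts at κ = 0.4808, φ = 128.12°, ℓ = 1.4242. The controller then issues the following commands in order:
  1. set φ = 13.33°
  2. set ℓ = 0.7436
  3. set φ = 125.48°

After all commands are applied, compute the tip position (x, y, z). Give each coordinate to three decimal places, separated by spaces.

initial: κ=0.4808, φ=128.12°, ℓ=1.4242
cmd 1: set φ=13.33° → (κ,φ,ℓ)=(0.4808,13.33°,1.4242) → tip=(0.4562,0.1081,1.3155)
cmd 2: set ℓ=0.7436 → (κ,φ,ℓ)=(0.4808,13.33°,0.7436) → tip=(0.1280,0.0303,0.7279)
cmd 3: set φ=125.48° → (κ,φ,ℓ)=(0.4808,125.48°,0.7436) → tip=(-0.0763,0.1071,0.7279)

-0.076 0.107 0.728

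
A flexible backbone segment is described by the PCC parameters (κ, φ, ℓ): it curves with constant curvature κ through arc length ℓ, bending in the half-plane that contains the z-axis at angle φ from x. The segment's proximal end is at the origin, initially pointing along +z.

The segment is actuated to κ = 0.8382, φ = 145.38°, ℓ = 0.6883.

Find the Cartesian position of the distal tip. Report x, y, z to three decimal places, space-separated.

θ = κ·ℓ = 0.8382 × 0.6883 = 0.57693 rad
ρ = (1 − cos θ)/κ = (1 − 0.83814)/0.8382 = 0.19310
z = sin θ / κ = 0.54546/0.8382 = 0.65075
x = ρ cos φ = 0.19310 × cos(145.38°) = -0.15891
y = ρ sin φ = 0.19310 × sin(145.38°) = 0.10971

-0.159 0.110 0.651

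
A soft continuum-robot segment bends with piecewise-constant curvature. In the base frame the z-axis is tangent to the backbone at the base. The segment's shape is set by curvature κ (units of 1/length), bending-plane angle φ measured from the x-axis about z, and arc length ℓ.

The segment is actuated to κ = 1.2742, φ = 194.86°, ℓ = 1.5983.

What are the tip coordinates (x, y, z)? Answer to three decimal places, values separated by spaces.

-1.099 -0.292 0.701

θ = κ·ℓ = 1.2742 × 1.5983 = 2.03655 rad
ρ = (1 − cos θ)/κ = (1 − -0.44910)/1.2742 = 1.13726
z = sin θ / κ = 0.89348/1.2742 = 0.70121
x = ρ cos φ = 1.13726 × cos(194.86°) = -1.09923
y = ρ sin φ = 1.13726 × sin(194.86°) = -0.29166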